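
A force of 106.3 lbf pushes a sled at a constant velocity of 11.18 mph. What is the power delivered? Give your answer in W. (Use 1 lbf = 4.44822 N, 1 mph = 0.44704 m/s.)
Convert to SI: F = 472.846 N, v = 4.99791 m/s
P = Fv = (472.846)(4.99791) = 2363 W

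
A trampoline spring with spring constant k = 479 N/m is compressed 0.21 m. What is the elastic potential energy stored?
PE = ½kx² = ½(479)(0.21)² = 10.56 J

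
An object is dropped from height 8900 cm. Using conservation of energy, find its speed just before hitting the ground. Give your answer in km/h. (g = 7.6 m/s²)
Convert to SI: h = 89.0 m
mgh = ½mv² ⇒ v = √(2gh) = √(2·7.6·89.0) = 36.7804 m/s = 132.4 km/h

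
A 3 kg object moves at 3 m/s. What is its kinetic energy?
KE = ½mv² = ½(3)(3)² = 13.5 J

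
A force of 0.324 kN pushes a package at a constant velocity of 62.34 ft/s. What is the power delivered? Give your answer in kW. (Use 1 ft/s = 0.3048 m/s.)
Convert to SI: F = 324.0 N, v = 19.0012 m/s
P = Fv = (324.0)(19.0012) = 6156.4 W = 6.156 kW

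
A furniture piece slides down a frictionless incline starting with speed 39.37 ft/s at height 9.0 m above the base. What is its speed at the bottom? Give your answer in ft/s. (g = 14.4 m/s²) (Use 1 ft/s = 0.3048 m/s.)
Convert to SI: v₀ = 12.0 m/s, h = 9.0 m
½mv₀² + mgh = ½mv² ⇒ v = √(v₀² + 2gh) = √(12.0² + 2·14.4·9.0) = 20.0798 m/s = 65.88 ft/s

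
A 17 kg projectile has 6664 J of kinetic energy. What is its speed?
v = √(2·KE/m) = √(2·6664/17) = 28.0 m/s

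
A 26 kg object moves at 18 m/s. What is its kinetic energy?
KE = ½mv² = ½(26)(18)² = 4212.0 J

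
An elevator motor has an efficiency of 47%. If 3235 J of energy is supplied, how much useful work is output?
W_out = η·W_in = 0.47·3235 = 1520.45 J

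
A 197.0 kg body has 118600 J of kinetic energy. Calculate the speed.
v = √(2·KE/m) = √(2·118600/197.0) = 34.7 m/s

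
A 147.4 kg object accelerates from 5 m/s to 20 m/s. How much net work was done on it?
W = ΔKE = ½m(v₂² − v₁²) = ½(147.4)(20² − 5²) = 27637.5 J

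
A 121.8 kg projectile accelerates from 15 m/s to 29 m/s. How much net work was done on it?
W = ΔKE = ½m(v₂² − v₁²) = ½(121.8)(29² − 15²) = 37514.4 J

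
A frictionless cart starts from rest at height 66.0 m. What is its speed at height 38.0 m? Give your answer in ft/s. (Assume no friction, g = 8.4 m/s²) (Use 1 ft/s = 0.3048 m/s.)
mgh₁ = mgh₂ + ½mv² ⇒ v = √(2g(h₁−h₂)) = √(2·8.4·28.0) = 21.6887 m/s = 71.16 ft/s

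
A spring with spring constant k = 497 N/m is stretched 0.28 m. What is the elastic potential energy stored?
PE = ½kx² = ½(497)(0.28)² = 19.48 J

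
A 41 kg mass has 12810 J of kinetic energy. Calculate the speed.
v = √(2·KE/m) = √(2·12810/41) = 25.0 m/s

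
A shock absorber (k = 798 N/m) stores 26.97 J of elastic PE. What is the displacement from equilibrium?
x = √(2·PE/k) = √(2·26.97/798) = 0.26 m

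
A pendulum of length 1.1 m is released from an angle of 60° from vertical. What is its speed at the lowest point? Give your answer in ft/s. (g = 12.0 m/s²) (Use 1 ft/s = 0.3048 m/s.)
h = L(1 − cosθ) = 1.1(1 − cos60°) = 0.55 m
v = √(2gh) = √(2·12.0·0.55) = 3.63318 m/s = 11.92 ft/s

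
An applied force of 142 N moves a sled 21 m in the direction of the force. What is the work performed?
W = F·d = (142)(21) = 2982 J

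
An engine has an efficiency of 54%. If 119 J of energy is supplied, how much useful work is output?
W_out = η·W_in = 0.54·119 = 64.26 J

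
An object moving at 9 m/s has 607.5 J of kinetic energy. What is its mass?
m = 2·KE/v² = 2·607.5/(9)² = 15.0 kg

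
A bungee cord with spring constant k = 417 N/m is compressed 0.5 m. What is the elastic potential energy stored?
PE = ½kx² = ½(417)(0.5)² = 52.13 J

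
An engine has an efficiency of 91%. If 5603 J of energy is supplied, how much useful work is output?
W_out = η·W_in = 0.91·5603 = 5098.73 J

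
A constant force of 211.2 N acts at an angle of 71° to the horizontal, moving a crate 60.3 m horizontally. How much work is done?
W = F·d·cosθ = (211.2)(60.3)cos(71°) = 4146 J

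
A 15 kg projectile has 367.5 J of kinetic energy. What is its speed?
v = √(2·KE/m) = √(2·367.5/15) = 7.0 m/s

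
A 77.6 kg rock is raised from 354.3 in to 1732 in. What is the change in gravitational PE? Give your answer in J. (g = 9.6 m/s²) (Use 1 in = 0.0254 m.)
Convert to SI: m = 77.6 kg, Δh = 34.9936 m
ΔPE = mgΔh = (77.6)(9.6)(34.9936) = 26070 J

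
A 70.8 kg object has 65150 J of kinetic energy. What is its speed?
v = √(2·KE/m) = √(2·65150/70.8) = 42.9 m/s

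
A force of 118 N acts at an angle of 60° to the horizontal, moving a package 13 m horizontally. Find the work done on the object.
W = F·d·cosθ = (118)(13)cos(60°) = 767.0 J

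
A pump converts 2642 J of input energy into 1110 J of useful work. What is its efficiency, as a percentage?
η = W_out/W_in = 1110/2642 = 42.01%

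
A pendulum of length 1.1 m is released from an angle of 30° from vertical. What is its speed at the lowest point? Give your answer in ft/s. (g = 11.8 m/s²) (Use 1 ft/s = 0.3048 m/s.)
h = L(1 − cosθ) = 1.1(1 − cos30°) = 0.147372 m
v = √(2gh) = √(2·11.8·0.147372) = 1.86493 m/s = 6.119 ft/s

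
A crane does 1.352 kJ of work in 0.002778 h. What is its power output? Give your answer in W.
Convert to SI: W = 1352.0 J, t = 10.0008 s
P = W/t = 1352.0/10.0008 = 135.2 W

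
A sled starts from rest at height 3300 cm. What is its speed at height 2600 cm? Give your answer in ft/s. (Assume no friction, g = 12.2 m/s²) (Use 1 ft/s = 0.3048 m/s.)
Convert to SI: h₁−h₂ = 7.0 m
mgh₁ = mgh₂ + ½mv² ⇒ v = √(2g(h₁−h₂)) = √(2·12.2·7.0) = 13.069 m/s = 42.88 ft/s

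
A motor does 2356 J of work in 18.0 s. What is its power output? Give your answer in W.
P = W/t = 2356.0/18.0 = 130.9 W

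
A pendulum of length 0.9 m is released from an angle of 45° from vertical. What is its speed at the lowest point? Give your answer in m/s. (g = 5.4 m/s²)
h = L(1 − cosθ) = 0.9(1 − cos45°) = 0.263604 m
v = √(2gh) = √(2·5.4·0.263604) = 1.687 m/s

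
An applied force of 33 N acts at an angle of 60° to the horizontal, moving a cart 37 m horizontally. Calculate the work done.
W = F·d·cosθ = (33)(37)cos(60°) = 610.5 J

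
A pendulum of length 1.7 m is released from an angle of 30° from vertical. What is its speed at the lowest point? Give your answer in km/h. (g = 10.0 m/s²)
h = L(1 − cosθ) = 1.7(1 − cos30°) = 0.227757 m
v = √(2gh) = √(2·10.0·0.227757) = 2.13428 m/s = 7.683 km/h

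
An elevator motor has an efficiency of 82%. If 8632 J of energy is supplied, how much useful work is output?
W_out = η·W_in = 0.82·8632 = 7078.24 J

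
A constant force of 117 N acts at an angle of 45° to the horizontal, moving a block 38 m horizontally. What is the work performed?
W = F·d·cosθ = (117)(38)cos(45°) = 3144 J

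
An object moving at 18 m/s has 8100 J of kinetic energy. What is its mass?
m = 2·KE/v² = 2·8100/(18)² = 50.0 kg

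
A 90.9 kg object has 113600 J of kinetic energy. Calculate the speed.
v = √(2·KE/m) = √(2·113600/90.9) = 49.99 m/s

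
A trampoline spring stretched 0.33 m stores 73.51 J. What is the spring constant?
k = 2·PE/x² = 2·73.51/(0.33)² = 1350 N/m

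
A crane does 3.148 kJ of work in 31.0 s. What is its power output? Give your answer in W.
Convert to SI: W = 3148.0 J, t = 31.0 s
P = W/t = 3148.0/31.0 = 101.5 W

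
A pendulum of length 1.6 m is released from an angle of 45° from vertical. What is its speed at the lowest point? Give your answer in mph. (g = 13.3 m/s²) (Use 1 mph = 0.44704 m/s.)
h = L(1 − cosθ) = 1.6(1 − cos45°) = 0.468629 m
v = √(2gh) = √(2·13.3·0.468629) = 3.53066 m/s = 7.898 mph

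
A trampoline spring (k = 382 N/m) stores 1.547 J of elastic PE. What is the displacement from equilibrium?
x = √(2·PE/k) = √(2·1.547/382) = 0.09 m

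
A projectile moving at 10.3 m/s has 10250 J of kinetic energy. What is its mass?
m = 2·KE/v² = 2·10250/(10.3)² = 193.2 kg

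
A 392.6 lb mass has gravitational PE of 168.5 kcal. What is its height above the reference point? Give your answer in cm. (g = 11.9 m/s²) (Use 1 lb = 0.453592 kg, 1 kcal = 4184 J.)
Convert to SI: m = 178.08 kg, PE = 705004 J
h = PE/(mg) = 705004/(178.08·11.9) = 332.682 m = 33270 cm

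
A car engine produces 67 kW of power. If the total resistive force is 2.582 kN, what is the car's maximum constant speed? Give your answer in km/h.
Convert to SI: F = 2582.0 N
P = Fv ⇒ v = P/F = 67000 W/2582.0 N = 25.9489 m/s = 93.42 km/h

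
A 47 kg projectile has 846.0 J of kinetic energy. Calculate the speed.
v = √(2·KE/m) = √(2·846.0/47) = 6.0 m/s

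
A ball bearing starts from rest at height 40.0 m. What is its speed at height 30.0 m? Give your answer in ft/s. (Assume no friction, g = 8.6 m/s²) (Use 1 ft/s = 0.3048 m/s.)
mgh₁ = mgh₂ + ½mv² ⇒ v = √(2g(h₁−h₂)) = √(2·8.6·10.0) = 13.1149 m/s = 43.03 ft/s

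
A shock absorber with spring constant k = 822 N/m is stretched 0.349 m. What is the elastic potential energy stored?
PE = ½kx² = ½(822)(0.349)² = 50.06 J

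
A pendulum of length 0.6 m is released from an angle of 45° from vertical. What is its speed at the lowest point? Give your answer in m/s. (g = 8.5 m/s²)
h = L(1 − cosθ) = 0.6(1 − cos45°) = 0.175736 m
v = √(2gh) = √(2·8.5·0.175736) = 1.728 m/s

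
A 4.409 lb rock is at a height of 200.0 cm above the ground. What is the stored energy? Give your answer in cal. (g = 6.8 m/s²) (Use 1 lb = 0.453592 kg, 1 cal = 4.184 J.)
Convert to SI: m = 1.99989 kg, h = 2.0 m
PE = mgh = (1.99989)(6.8)(2.0) = 27.1985 J = 6.501 cal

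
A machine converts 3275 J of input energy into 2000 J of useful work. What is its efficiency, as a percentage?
η = W_out/W_in = 2000/3275 = 61.07%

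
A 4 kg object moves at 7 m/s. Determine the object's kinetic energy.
KE = ½mv² = ½(4)(7)² = 98.0 J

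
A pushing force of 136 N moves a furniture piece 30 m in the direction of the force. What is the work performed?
W = F·d = (136)(30) = 4080 J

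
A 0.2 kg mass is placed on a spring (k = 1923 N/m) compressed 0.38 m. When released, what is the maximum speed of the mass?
½kx² = ½mv² ⇒ v = x√(k/m) = (0.38)√(1923/0.2) = 37.26 m/s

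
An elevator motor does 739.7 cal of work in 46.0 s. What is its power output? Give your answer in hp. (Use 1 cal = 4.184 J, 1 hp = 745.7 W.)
Convert to SI: W = 3094.9 J, t = 46.0 s
P = W/t = 3094.9/46.0 = 67.2805 W = 0.09022 hp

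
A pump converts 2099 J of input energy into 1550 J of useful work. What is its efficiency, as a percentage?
η = W_out/W_in = 1550/2099 = 73.84%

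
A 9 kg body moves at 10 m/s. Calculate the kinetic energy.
KE = ½mv² = ½(9)(10)² = 450.0 J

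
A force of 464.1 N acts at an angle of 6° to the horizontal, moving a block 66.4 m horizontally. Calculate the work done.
W = F·d·cosθ = (464.1)(66.4)cos(6°) = 30650 J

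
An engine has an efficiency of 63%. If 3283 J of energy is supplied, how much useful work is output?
W_out = η·W_in = 0.63·3283 = 2068.29 J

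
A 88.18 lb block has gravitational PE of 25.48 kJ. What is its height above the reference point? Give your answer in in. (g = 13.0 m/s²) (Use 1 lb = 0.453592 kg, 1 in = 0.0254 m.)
Convert to SI: m = 39.9977 kg, PE = 25480.0 J
h = PE/(mg) = 25480.0/(39.9977·13.0) = 49.0028 m = 1929 in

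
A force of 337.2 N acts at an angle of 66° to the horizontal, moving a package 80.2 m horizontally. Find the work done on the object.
W = F·d·cosθ = (337.2)(80.2)cos(66°) = 11000 J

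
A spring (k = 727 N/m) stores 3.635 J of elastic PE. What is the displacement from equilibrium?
x = √(2·PE/k) = √(2·3.635/727) = 0.1 m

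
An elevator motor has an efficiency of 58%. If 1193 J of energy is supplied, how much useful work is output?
W_out = η·W_in = 0.58·1193 = 691.94 J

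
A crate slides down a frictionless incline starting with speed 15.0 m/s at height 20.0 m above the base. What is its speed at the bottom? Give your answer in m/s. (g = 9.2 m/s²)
½mv₀² + mgh = ½mv² ⇒ v = √(v₀² + 2gh) = √(15.0² + 2·9.2·20.0) = 24.35 m/s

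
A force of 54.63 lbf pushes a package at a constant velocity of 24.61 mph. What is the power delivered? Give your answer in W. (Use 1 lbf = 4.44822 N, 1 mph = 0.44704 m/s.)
Convert to SI: F = 243.006 N, v = 11.0017 m/s
P = Fv = (243.006)(11.0017) = 2673 W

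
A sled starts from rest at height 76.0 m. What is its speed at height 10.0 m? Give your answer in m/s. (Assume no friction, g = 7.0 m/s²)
mgh₁ = mgh₂ + ½mv² ⇒ v = √(2g(h₁−h₂)) = √(2·7.0·66.0) = 30.4 m/s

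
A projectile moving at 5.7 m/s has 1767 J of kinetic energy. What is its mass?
m = 2·KE/v² = 2·1767/(5.7)² = 108.8 kg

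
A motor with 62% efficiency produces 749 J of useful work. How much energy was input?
W_in = W_out/η = 749/0.62 = 1208 J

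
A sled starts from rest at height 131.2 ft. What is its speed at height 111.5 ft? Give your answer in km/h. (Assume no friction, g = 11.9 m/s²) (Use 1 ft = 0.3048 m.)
Convert to SI: h₁−h₂ = 6.00456 m
mgh₁ = mgh₂ + ½mv² ⇒ v = √(2g(h₁−h₂)) = √(2·11.9·6.00456) = 11.9544 m/s = 43.04 km/h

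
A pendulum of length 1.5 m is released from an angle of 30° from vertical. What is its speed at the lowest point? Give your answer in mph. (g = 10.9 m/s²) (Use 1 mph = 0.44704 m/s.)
h = L(1 − cosθ) = 1.5(1 − cos30°) = 0.200962 m
v = √(2gh) = √(2·10.9·0.200962) = 2.09308 m/s = 4.682 mph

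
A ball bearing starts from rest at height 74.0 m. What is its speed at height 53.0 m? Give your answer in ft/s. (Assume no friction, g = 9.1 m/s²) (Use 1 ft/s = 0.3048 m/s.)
mgh₁ = mgh₂ + ½mv² ⇒ v = √(2g(h₁−h₂)) = √(2·9.1·21.0) = 19.5499 m/s = 64.14 ft/s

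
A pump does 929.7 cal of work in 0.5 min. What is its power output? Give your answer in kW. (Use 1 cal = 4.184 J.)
Convert to SI: W = 3889.86 J, t = 30.0 s
P = W/t = 3889.86/30.0 = 129.662 W = 0.1297 kW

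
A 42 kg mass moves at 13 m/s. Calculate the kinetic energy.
KE = ½mv² = ½(42)(13)² = 3549.0 J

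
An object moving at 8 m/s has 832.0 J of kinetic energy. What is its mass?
m = 2·KE/v² = 2·832.0/(8)² = 26.0 kg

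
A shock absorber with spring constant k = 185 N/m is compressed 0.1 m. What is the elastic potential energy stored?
PE = ½kx² = ½(185)(0.1)² = 0.925 J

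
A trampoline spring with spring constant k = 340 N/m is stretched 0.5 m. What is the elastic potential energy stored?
PE = ½kx² = ½(340)(0.5)² = 42.5 J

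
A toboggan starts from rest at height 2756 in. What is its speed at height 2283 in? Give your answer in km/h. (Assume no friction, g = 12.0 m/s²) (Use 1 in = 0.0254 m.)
Convert to SI: h₁−h₂ = 12.0142 m
mgh₁ = mgh₂ + ½mv² ⇒ v = √(2g(h₁−h₂)) = √(2·12.0·12.0142) = 16.9806 m/s = 61.13 km/h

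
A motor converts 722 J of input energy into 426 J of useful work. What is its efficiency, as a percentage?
η = W_out/W_in = 426/722 = 59.0%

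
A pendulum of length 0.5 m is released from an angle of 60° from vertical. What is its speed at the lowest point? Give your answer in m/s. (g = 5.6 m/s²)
h = L(1 − cosθ) = 0.5(1 − cos60°) = 0.25 m
v = √(2gh) = √(2·5.6·0.25) = 1.673 m/s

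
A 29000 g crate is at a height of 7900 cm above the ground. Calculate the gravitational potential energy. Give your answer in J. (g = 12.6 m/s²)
Convert to SI: m = 29.0 kg, h = 79.0 m
PE = mgh = (29.0)(12.6)(79.0) = 28870 J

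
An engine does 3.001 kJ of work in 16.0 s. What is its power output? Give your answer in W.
Convert to SI: W = 3001.0 J, t = 16.0 s
P = W/t = 3001.0/16.0 = 187.6 W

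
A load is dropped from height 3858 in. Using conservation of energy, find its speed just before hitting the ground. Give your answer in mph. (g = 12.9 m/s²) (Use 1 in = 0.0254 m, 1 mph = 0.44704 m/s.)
Convert to SI: h = 97.9932 m
mgh = ½mv² ⇒ v = √(2gh) = √(2·12.9·97.9932) = 50.2815 m/s = 112.5 mph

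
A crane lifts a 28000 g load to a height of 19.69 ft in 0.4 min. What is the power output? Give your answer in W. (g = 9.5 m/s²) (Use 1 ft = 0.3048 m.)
Convert to SI: m = 28.0 kg, h = 6.00151 m, t = 24.0 s
P = mgh/t = (28.0)(9.5)(6.00151)/24.0 = 66.52 W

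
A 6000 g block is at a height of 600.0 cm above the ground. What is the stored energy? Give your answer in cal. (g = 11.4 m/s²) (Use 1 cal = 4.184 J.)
Convert to SI: m = 6.0 kg, h = 6.0 m
PE = mgh = (6.0)(11.4)(6.0) = 410.4 J = 98.09 cal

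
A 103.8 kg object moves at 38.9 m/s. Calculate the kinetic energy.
KE = ½mv² = ½(103.8)(38.9)² = 78540 J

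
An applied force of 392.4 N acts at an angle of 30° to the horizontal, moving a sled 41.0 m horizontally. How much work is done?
W = F·d·cosθ = (392.4)(41.0)cos(30°) = 13930 J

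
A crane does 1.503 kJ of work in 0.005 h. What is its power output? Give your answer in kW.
Convert to SI: W = 1503.0 J, t = 18.0 s
P = W/t = 1503.0/18.0 = 83.5 W = 0.0835 kW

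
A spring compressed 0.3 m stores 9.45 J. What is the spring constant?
k = 2·PE/x² = 2·9.45/(0.3)² = 210.0 N/m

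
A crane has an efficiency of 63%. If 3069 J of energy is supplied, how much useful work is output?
W_out = η·W_in = 0.63·3069 = 1933.47 J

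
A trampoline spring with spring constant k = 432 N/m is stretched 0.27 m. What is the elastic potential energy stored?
PE = ½kx² = ½(432)(0.27)² = 15.75 J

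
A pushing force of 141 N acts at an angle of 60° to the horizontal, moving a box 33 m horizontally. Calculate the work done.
W = F·d·cosθ = (141)(33)cos(60°) = 2327 J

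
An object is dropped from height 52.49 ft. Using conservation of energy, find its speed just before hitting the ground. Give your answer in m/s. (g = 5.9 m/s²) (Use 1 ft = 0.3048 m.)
Convert to SI: h = 15.999 m
mgh = ½mv² ⇒ v = √(2gh) = √(2·5.9·15.999) = 13.74 m/s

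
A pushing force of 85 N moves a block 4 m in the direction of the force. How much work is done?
W = F·d = (85)(4) = 340.0 J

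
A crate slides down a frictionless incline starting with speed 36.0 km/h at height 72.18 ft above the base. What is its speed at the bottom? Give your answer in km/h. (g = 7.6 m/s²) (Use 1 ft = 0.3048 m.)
Convert to SI: v₀ = 10.0 m/s, h = 22.0005 m
½mv₀² + mgh = ½mv² ⇒ v = √(v₀² + 2gh) = √(10.0² + 2·7.6·22.0005) = 20.8424 m/s = 75.03 km/h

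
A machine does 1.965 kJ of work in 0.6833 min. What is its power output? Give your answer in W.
Convert to SI: W = 1965.0 J, t = 40.998 s
P = W/t = 1965.0/40.998 = 47.93 W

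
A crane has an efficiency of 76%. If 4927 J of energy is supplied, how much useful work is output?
W_out = η·W_in = 0.76·4927 = 3744.52 J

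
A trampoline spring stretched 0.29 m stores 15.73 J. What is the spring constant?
k = 2·PE/x² = 2·15.73/(0.29)² = 374.1 N/m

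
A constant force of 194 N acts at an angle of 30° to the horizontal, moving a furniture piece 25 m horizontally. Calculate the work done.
W = F·d·cosθ = (194)(25)cos(30°) = 4200 J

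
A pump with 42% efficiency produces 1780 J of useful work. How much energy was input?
W_in = W_out/η = 1780/0.42 = 4238 J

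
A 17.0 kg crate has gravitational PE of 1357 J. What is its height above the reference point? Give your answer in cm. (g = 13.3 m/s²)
h = PE/(mg) = 1357.0/(17.0·13.3) = 6.00177 m = 600.2 cm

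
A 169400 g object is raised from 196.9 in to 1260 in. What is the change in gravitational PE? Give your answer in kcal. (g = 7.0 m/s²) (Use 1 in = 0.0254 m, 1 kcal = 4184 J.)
Convert to SI: m = 169.4 kg, Δh = 27.0027 m
ΔPE = mgΔh = (169.4)(7.0)(27.0027) = 32019.8 J = 7.653 kcal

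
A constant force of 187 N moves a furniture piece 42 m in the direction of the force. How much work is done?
W = F·d = (187)(42) = 7854 J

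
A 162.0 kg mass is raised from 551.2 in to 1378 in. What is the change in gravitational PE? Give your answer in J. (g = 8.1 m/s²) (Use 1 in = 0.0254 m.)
Convert to SI: m = 162.0 kg, Δh = 21.0007 m
ΔPE = mgΔh = (162.0)(8.1)(21.0007) = 27560 J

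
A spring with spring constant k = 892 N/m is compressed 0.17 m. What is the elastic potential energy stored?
PE = ½kx² = ½(892)(0.17)² = 12.89 J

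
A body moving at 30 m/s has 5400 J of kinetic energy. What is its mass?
m = 2·KE/v² = 2·5400/(30)² = 12.0 kg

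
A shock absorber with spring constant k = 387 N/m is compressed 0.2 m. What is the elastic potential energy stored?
PE = ½kx² = ½(387)(0.2)² = 7.74 J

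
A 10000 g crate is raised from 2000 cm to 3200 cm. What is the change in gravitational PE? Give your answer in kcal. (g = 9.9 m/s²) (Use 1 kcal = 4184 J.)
Convert to SI: m = 10.0 kg, Δh = 12.0 m
ΔPE = mgΔh = (10.0)(9.9)(12.0) = 1188.0 J = 0.2839 kcal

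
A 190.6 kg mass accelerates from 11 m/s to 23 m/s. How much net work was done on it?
W = ΔKE = ½m(v₂² − v₁²) = ½(190.6)(23² − 11²) = 38882.4 J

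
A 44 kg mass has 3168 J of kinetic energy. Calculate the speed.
v = √(2·KE/m) = √(2·3168/44) = 12.0 m/s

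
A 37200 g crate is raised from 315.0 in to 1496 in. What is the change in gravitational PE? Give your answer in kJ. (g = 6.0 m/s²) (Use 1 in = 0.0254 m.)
Convert to SI: m = 37.2 kg, Δh = 29.9974 m
ΔPE = mgΔh = (37.2)(6.0)(29.9974) = 6695.42 J = 6.695 kJ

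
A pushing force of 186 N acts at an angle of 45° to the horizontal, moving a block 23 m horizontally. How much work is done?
W = F·d·cosθ = (186)(23)cos(45°) = 3025 J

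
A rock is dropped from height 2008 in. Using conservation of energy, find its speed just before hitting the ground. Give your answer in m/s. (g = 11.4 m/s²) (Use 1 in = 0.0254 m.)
Convert to SI: h = 51.0032 m
mgh = ½mv² ⇒ v = √(2gh) = √(2·11.4·51.0032) = 34.1 m/s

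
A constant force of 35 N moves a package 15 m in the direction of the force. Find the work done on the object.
W = F·d = (35)(15) = 525.0 J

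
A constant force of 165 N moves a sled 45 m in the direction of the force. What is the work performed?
W = F·d = (165)(45) = 7425 J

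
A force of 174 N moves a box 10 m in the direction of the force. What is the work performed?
W = F·d = (174)(10) = 1740 J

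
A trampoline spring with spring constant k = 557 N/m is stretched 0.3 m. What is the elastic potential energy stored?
PE = ½kx² = ½(557)(0.3)² = 25.07 J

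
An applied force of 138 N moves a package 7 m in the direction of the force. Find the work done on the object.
W = F·d = (138)(7) = 966.0 J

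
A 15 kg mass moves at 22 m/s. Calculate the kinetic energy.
KE = ½mv² = ½(15)(22)² = 3630.0 J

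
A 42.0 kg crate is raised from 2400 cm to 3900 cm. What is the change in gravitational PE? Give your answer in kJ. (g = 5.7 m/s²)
Convert to SI: m = 42.0 kg, Δh = 15.0 m
ΔPE = mgΔh = (42.0)(5.7)(15.0) = 3591.0 J = 3.591 kJ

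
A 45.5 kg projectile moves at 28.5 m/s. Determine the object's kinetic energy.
KE = ½mv² = ½(45.5)(28.5)² = 18480 J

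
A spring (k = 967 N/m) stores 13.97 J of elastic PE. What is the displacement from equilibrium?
x = √(2·PE/k) = √(2·13.97/967) = 0.17 m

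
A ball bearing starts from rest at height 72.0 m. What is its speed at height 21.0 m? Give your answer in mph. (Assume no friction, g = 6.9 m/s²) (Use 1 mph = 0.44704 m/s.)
mgh₁ = mgh₂ + ½mv² ⇒ v = √(2g(h₁−h₂)) = √(2·6.9·51.0) = 26.5292 m/s = 59.34 mph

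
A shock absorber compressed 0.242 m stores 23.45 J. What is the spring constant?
k = 2·PE/x² = 2·23.45/(0.242)² = 800.8 N/m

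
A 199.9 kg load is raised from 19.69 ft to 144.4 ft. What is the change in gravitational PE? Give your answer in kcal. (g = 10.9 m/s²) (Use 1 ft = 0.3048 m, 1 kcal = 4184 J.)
Convert to SI: m = 199.9 kg, Δh = 38.0116 m
ΔPE = mgΔh = (199.9)(10.9)(38.0116) = 82823.9 J = 19.8 kcal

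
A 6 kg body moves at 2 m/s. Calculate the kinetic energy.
KE = ½mv² = ½(6)(2)² = 12.0 J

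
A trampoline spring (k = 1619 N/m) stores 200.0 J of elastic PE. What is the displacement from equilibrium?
x = √(2·PE/k) = √(2·200.0/1619) = 0.4971 m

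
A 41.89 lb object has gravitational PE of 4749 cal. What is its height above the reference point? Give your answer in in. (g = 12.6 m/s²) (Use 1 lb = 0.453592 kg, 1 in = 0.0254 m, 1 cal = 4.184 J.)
Convert to SI: m = 19.001 kg, PE = 19869.8 J
h = PE/(mg) = 19869.8/(19.001·12.6) = 82.9942 m = 3267 in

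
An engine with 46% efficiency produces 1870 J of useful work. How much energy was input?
W_in = W_out/η = 1870/0.46 = 4065 J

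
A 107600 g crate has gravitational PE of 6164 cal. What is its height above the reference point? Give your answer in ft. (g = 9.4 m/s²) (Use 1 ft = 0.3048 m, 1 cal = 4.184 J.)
Convert to SI: m = 107.6 kg, PE = 25790.2 J
h = PE/(mg) = 25790.2/(107.6·9.4) = 25.4985 m = 83.66 ft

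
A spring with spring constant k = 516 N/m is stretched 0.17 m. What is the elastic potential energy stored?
PE = ½kx² = ½(516)(0.17)² = 7.456 J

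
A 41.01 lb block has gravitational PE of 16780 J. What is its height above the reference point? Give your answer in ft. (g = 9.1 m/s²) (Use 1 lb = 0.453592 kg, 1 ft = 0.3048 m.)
Convert to SI: m = 18.6018 kg, PE = 16780.0 J
h = PE/(mg) = 16780.0/(18.6018·9.1) = 99.1278 m = 325.2 ft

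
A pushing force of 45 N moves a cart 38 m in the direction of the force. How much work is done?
W = F·d = (45)(38) = 1710 J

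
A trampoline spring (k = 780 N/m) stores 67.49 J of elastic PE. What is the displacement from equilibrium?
x = √(2·PE/k) = √(2·67.49/780) = 0.416 m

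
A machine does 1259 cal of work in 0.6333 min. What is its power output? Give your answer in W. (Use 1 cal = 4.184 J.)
Convert to SI: W = 5267.66 J, t = 37.998 s
P = W/t = 5267.66/37.998 = 138.6 W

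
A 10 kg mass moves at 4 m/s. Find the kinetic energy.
KE = ½mv² = ½(10)(4)² = 80.0 J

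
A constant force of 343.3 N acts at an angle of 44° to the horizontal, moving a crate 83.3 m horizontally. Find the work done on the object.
W = F·d·cosθ = (343.3)(83.3)cos(44°) = 20570 J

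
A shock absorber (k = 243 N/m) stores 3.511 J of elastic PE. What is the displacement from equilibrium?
x = √(2·PE/k) = √(2·3.511/243) = 0.17 m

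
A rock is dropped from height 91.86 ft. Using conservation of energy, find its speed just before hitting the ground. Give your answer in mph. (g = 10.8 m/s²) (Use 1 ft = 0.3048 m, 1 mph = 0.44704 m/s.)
Convert to SI: h = 27.9989 m
mgh = ½mv² ⇒ v = √(2gh) = √(2·10.8·27.9989) = 24.5922 m/s = 55.01 mph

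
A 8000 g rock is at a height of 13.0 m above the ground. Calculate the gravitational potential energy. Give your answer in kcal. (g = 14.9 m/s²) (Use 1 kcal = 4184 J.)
Convert to SI: m = 8.0 kg, h = 13.0 m
PE = mgh = (8.0)(14.9)(13.0) = 1549.6 J = 0.3704 kcal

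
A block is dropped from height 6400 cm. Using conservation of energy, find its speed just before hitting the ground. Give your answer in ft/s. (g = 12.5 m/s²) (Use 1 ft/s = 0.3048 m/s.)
Convert to SI: h = 64.0 m
mgh = ½mv² ⇒ v = √(2gh) = √(2·12.5·64.0) = 40.0 m/s = 131.2 ft/s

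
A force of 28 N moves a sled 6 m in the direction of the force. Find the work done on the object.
W = F·d = (28)(6) = 168.0 J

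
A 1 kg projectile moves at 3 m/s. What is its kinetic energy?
KE = ½mv² = ½(1)(3)² = 4.5 J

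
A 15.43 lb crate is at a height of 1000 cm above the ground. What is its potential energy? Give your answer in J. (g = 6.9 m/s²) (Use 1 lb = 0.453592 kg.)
Convert to SI: m = 6.99892 kg, h = 10.0 m
PE = mgh = (6.99892)(6.9)(10.0) = 482.9 J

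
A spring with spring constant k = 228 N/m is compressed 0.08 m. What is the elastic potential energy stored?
PE = ½kx² = ½(228)(0.08)² = 0.7296 J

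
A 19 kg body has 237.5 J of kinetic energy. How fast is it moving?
v = √(2·KE/m) = √(2·237.5/19) = 5.0 m/s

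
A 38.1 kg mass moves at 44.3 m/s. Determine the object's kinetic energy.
KE = ½mv² = ½(38.1)(44.3)² = 37390 J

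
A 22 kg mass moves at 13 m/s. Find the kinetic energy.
KE = ½mv² = ½(22)(13)² = 1859.0 J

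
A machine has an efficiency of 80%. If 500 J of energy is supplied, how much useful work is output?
W_out = η·W_in = 0.8·500 = 400.0 J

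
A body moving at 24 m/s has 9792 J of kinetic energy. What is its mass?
m = 2·KE/v² = 2·9792/(24)² = 34.0 kg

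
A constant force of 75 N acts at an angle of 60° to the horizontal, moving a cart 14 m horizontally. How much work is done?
W = F·d·cosθ = (75)(14)cos(60°) = 525.0 J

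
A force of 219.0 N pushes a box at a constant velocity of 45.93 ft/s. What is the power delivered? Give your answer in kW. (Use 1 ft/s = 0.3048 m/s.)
Convert to SI: F = 219.0 N, v = 13.9995 m/s
P = Fv = (219.0)(13.9995) = 3065.88 W = 3.066 kW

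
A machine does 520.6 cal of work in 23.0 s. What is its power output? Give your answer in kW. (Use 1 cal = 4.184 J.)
Convert to SI: W = 2178.19 J, t = 23.0 s
P = W/t = 2178.19/23.0 = 94.7039 W = 0.0947 kW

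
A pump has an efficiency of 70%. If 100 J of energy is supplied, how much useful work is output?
W_out = η·W_in = 0.7·100 = 70.0 J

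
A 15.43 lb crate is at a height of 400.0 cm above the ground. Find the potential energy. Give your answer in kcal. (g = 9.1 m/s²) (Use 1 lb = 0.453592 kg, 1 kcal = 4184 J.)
Convert to SI: m = 6.99892 kg, h = 4.0 m
PE = mgh = (6.99892)(9.1)(4.0) = 254.761 J = 0.06089 kcal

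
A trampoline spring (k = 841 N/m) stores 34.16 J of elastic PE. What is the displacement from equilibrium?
x = √(2·PE/k) = √(2·34.16/841) = 0.285 m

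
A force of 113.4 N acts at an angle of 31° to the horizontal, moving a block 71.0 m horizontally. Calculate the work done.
W = F·d·cosθ = (113.4)(71.0)cos(31°) = 6901 J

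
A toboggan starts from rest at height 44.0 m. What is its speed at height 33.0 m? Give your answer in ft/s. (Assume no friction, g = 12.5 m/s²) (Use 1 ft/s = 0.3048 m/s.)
mgh₁ = mgh₂ + ½mv² ⇒ v = √(2g(h₁−h₂)) = √(2·12.5·11.0) = 16.5831 m/s = 54.41 ft/s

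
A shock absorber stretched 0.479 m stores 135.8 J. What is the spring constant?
k = 2·PE/x² = 2·135.8/(0.479)² = 1184 N/m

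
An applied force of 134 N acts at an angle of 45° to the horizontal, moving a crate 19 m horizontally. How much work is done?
W = F·d·cosθ = (134)(19)cos(45°) = 1800 J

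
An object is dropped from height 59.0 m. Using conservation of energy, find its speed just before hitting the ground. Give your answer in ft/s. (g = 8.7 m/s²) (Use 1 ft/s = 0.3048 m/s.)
mgh = ½mv² ⇒ v = √(2gh) = √(2·8.7·59.0) = 32.0406 m/s = 105.1 ft/s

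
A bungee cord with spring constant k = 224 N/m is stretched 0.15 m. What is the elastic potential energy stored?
PE = ½kx² = ½(224)(0.15)² = 2.52 J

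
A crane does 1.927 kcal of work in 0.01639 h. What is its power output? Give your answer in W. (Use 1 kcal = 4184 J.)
Convert to SI: W = 8062.57 J, t = 59.004 s
P = W/t = 8062.57/59.004 = 136.6 W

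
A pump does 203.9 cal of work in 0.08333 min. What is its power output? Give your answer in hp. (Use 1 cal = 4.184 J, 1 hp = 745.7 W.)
Convert to SI: W = 853.118 J, t = 4.9998 s
P = W/t = 853.118/4.9998 = 170.63 W = 0.2288 hp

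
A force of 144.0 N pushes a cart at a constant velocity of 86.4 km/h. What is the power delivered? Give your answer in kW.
Convert to SI: F = 144.0 N, v = 24.0 m/s
P = Fv = (144.0)(24.0) = 3456.0 W = 3.456 kW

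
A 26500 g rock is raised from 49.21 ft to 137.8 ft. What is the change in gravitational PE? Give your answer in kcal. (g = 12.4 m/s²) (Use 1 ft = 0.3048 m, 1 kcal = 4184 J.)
Convert to SI: m = 26.5 kg, Δh = 27.0022 m
ΔPE = mgΔh = (26.5)(12.4)(27.0022) = 8872.93 J = 2.121 kcal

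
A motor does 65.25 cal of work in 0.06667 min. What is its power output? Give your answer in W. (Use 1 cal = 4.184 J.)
Convert to SI: W = 273.006 J, t = 4.0002 s
P = W/t = 273.006/4.0002 = 68.25 W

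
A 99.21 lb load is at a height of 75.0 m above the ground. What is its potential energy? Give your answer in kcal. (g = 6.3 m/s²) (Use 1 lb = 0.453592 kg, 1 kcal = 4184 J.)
Convert to SI: m = 45.0009 kg, h = 75.0 m
PE = mgh = (45.0009)(6.3)(75.0) = 21262.9 J = 5.082 kcal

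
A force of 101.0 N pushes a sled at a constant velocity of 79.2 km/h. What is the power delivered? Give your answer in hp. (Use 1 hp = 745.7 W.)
Convert to SI: F = 101.0 N, v = 22.0 m/s
P = Fv = (101.0)(22.0) = 2222.0 W = 2.98 hp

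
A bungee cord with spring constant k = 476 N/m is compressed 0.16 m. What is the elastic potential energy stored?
PE = ½kx² = ½(476)(0.16)² = 6.093 J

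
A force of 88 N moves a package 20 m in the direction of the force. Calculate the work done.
W = F·d = (88)(20) = 1760 J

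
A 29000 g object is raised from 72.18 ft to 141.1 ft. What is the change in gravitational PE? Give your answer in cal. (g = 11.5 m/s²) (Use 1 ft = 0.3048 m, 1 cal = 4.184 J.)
Convert to SI: m = 29.0 kg, Δh = 21.0068 m
ΔPE = mgΔh = (29.0)(11.5)(21.0068) = 7005.77 J = 1674 cal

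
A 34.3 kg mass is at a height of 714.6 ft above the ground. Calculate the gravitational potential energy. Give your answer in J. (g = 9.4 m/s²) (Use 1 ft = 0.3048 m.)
Convert to SI: m = 34.3 kg, h = 217.81 m
PE = mgh = (34.3)(9.4)(217.81) = 70230 J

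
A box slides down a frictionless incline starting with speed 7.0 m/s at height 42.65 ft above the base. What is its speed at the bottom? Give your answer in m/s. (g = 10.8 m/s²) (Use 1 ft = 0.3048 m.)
Convert to SI: v₀ = 7.0 m/s, h = 12.9997 m
½mv₀² + mgh = ½mv² ⇒ v = √(v₀² + 2gh) = √(7.0² + 2·10.8·12.9997) = 18.16 m/s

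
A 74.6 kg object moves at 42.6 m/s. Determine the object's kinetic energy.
KE = ½mv² = ½(74.6)(42.6)² = 67690 J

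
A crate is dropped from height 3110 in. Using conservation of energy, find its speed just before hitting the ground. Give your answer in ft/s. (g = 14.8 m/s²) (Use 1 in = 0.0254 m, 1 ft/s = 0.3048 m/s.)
Convert to SI: h = 78.994 m
mgh = ½mv² ⇒ v = √(2gh) = √(2·14.8·78.994) = 48.3552 m/s = 158.6 ft/s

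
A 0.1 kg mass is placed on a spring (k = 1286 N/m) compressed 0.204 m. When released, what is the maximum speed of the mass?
½kx² = ½mv² ⇒ v = x√(k/m) = (0.204)√(1286/0.1) = 23.13 m/s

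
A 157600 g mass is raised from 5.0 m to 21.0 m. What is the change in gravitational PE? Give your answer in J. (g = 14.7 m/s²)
Convert to SI: m = 157.6 kg, Δh = 16.0 m
ΔPE = mgΔh = (157.6)(14.7)(16.0) = 37070 J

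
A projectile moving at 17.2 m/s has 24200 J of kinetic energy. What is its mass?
m = 2·KE/v² = 2·24200/(17.2)² = 163.6 kg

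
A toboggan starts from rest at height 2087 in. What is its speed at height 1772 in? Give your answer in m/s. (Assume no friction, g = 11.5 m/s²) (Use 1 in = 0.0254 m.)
Convert to SI: h₁−h₂ = 8.001 m
mgh₁ = mgh₂ + ½mv² ⇒ v = √(2g(h₁−h₂)) = √(2·11.5·8.001) = 13.57 m/s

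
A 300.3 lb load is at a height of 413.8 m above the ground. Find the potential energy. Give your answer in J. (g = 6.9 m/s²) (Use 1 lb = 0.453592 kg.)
Convert to SI: m = 136.214 kg, h = 413.8 m
PE = mgh = (136.214)(6.9)(413.8) = 388900 J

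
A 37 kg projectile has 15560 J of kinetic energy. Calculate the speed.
v = √(2·KE/m) = √(2·15560/37) = 29.0 m/s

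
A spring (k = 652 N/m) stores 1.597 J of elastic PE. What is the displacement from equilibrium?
x = √(2·PE/k) = √(2·1.597/652) = 0.06999 m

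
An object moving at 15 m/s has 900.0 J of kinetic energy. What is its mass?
m = 2·KE/v² = 2·900.0/(15)² = 8.0 kg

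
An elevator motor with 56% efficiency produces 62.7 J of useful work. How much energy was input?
W_in = W_out/η = 62.7/0.56 = 112.0 J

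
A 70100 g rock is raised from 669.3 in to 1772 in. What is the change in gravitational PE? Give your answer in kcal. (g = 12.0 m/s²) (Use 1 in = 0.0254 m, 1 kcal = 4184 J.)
Convert to SI: m = 70.1 kg, Δh = 28.0086 m
ΔPE = mgΔh = (70.1)(12.0)(28.0086) = 23560.8 J = 5.631 kcal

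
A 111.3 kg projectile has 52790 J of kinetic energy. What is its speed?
v = √(2·KE/m) = √(2·52790/111.3) = 30.8 m/s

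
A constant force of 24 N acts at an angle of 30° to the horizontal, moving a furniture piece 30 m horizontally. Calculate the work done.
W = F·d·cosθ = (24)(30)cos(30°) = 623.5 J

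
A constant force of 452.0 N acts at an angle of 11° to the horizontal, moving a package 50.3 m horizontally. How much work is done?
W = F·d·cosθ = (452.0)(50.3)cos(11°) = 22320 J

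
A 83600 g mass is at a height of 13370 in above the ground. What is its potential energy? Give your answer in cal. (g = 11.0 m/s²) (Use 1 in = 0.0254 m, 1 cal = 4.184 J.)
Convert to SI: m = 83.6 kg, h = 339.598 m
PE = mgh = (83.6)(11.0)(339.598) = 312294 J = 74640 cal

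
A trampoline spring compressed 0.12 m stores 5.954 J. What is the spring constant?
k = 2·PE/x² = 2·5.954/(0.12)² = 826.9 N/m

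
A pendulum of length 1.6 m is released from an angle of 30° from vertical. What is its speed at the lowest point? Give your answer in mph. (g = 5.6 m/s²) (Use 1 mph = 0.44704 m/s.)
h = L(1 − cosθ) = 1.6(1 − cos30°) = 0.214359 m
v = √(2gh) = √(2·5.6·0.214359) = 1.54946 m/s = 3.466 mph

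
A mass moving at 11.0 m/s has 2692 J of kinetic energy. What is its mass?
m = 2·KE/v² = 2·2692/(11.0)² = 44.5 kg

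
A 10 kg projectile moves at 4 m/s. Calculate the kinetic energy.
KE = ½mv² = ½(10)(4)² = 80.0 J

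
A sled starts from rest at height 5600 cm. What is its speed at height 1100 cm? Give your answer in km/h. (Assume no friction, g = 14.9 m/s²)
Convert to SI: h₁−h₂ = 45.0 m
mgh₁ = mgh₂ + ½mv² ⇒ v = √(2g(h₁−h₂)) = √(2·14.9·45.0) = 36.6197 m/s = 131.8 km/h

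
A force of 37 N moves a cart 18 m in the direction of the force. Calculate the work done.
W = F·d = (37)(18) = 666.0 J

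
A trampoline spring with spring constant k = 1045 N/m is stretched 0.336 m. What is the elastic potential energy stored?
PE = ½kx² = ½(1045)(0.336)² = 58.99 J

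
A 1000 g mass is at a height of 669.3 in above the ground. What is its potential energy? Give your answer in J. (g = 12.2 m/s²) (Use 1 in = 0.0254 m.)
Convert to SI: m = 1.0 kg, h = 17.0002 m
PE = mgh = (1.0)(12.2)(17.0002) = 207.4 J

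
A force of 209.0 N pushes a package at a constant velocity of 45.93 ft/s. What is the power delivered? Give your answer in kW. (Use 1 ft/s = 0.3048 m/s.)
Convert to SI: F = 209.0 N, v = 13.9995 m/s
P = Fv = (209.0)(13.9995) = 2925.89 W = 2.926 kW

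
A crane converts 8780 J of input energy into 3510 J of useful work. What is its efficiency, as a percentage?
η = W_out/W_in = 3510/8780 = 39.98%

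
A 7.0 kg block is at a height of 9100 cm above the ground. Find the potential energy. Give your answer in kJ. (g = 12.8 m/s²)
Convert to SI: m = 7.0 kg, h = 91.0 m
PE = mgh = (7.0)(12.8)(91.0) = 8153.6 J = 8.154 kJ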